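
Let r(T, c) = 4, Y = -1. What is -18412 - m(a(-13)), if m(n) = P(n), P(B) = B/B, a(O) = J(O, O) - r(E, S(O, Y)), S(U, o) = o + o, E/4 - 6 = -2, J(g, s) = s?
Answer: -18413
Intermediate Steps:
E = 16 (E = 24 + 4*(-2) = 24 - 8 = 16)
S(U, o) = 2*o
a(O) = -4 + O (a(O) = O - 1*4 = O - 4 = -4 + O)
P(B) = 1
m(n) = 1
-18412 - m(a(-13)) = -18412 - 1*1 = -18412 - 1 = -18413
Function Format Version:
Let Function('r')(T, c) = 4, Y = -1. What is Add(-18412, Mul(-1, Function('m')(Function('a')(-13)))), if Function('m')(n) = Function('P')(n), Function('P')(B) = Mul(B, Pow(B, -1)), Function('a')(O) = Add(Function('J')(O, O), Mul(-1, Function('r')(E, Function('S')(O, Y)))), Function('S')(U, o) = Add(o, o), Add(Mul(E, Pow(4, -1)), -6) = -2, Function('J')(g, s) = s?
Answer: -18413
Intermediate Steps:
E = 16 (E = Add(24, Mul(4, -2)) = Add(24, -8) = 16)
Function('S')(U, o) = Mul(2, o)
Function('a')(O) = Add(-4, O) (Function('a')(O) = Add(O, Mul(-1, 4)) = Add(O, -4) = Add(-4, O))
Function('P')(B) = 1
Function('m')(n) = 1
Add(-18412, Mul(-1, Function('m')(Function('a')(-13)))) = Add(-18412, Mul(-1, 1)) = Add(-18412, -1) = -18413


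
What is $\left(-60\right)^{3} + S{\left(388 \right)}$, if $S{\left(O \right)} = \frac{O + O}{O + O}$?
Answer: $-215999$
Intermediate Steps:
$S{\left(O \right)} = 1$ ($S{\left(O \right)} = \frac{2 O}{2 O} = 2 O \frac{1}{2 O} = 1$)
$\left(-60\right)^{3} + S{\left(388 \right)} = \left(-60\right)^{3} + 1 = -216000 + 1 = -215999$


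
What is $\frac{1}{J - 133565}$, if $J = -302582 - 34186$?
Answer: $- \frac{1}{470333} \approx -2.1262 \cdot 10^{-6}$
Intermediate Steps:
$J = -336768$ ($J = -302582 - 34186 = -336768$)
$\frac{1}{J - 133565} = \frac{1}{-336768 - 133565} = \frac{1}{-470333} = - \frac{1}{470333}$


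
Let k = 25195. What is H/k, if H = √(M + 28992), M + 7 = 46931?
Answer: 2*√18979/25195 ≈ 0.010936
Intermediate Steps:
M = 46924 (M = -7 + 46931 = 46924)
H = 2*√18979 (H = √(46924 + 28992) = √75916 = 2*√18979 ≈ 275.53)
H/k = (2*√18979)/25195 = (2*√18979)*(1/25195) = 2*√18979/25195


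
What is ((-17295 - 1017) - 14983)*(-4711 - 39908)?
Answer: 1485589605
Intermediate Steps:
((-17295 - 1017) - 14983)*(-4711 - 39908) = (-18312 - 14983)*(-44619) = -33295*(-44619) = 1485589605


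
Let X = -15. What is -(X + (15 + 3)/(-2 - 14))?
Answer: 129/8 ≈ 16.125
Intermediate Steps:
-(X + (15 + 3)/(-2 - 14)) = -(-15 + (15 + 3)/(-2 - 14)) = -(-15 + 18/(-16)) = -(-15 + 18*(-1/16)) = -(-15 - 9/8) = -1*(-129/8) = 129/8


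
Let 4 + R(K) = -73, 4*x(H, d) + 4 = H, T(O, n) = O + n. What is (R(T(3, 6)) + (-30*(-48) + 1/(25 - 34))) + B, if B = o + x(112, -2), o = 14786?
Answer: 145583/9 ≈ 16176.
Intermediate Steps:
x(H, d) = -1 + H/4
R(K) = -77 (R(K) = -4 - 73 = -77)
B = 14813 (B = 14786 + (-1 + (1/4)*112) = 14786 + (-1 + 28) = 14786 + 27 = 14813)
(R(T(3, 6)) + (-30*(-48) + 1/(25 - 34))) + B = (-77 + (-30*(-48) + 1/(25 - 34))) + 14813 = (-77 + (1440 + 1/(-9))) + 14813 = (-77 + (1440 - 1/9)) + 14813 = (-77 + 12959/9) + 14813 = 12266/9 + 14813 = 145583/9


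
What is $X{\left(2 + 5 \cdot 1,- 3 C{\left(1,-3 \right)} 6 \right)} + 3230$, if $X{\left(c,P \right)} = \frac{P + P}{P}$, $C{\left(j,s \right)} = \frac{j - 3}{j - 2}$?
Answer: $3232$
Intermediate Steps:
$C{\left(j,s \right)} = \frac{-3 + j}{-2 + j}$
$X{\left(c,P \right)} = 2$ ($X{\left(c,P \right)} = \frac{2 P}{P} = 2$)
$X{\left(2 + 5 \cdot 1,- 3 C{\left(1,-3 \right)} 6 \right)} + 3230 = 2 + 3230 = 3232$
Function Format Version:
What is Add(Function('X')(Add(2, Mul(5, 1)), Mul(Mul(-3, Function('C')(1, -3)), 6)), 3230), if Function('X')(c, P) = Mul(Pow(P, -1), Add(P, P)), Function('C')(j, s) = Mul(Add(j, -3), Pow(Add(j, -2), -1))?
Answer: 3232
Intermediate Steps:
Function('C')(j, s) = Mul(Pow(Add(-2, j), -1), Add(-3, j)) (Function('C')(j, s) = Mul(Add(-3, j), Pow(Add(-2, j), -1)) = Mul(Pow(Add(-2, j), -1), Add(-3, j)))
Function('X')(c, P) = 2 (Function('X')(c, P) = Mul(Pow(P, -1), Mul(2, P)) = 2)
Add(Function('X')(Add(2, Mul(5, 1)), Mul(Mul(-3, Function('C')(1, -3)), 6)), 3230) = Add(2, 3230) = 3232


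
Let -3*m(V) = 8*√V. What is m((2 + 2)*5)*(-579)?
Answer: 3088*√5 ≈ 6905.0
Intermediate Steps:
m(V) = -8*√V/3
m((2 + 2)*5)*(-579) = -8*√5*√(2 + 2)/3*(-579) = -8*2*√5/3*(-579) = -16*√5/3*(-579) = 3088*√5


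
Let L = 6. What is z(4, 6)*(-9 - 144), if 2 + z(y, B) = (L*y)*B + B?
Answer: -22644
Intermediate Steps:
z(y, B) = -2 + B + 6*B*y (z(y, B) = -2 + ((6*y)*B + B) = -2 + (6*B*y + B) = -2 + (B + 6*B*y) = -2 + B + 6*B*y)
z(4, 6)*(-9 - 144) = (-2 + 6 + 6*6*4)*(-9 - 144) = (-2 + 6 + 144)*(-153) = 148*(-153) = -22644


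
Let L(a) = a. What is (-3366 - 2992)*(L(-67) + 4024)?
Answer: -25158606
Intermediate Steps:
(-3366 - 2992)*(L(-67) + 4024) = (-3366 - 2992)*(-67 + 4024) = -6358*3957 = -25158606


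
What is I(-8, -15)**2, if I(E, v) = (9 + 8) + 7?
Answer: 576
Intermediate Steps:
I(E, v) = 24 (I(E, v) = 17 + 7 = 24)
I(-8, -15)**2 = 24**2 = 576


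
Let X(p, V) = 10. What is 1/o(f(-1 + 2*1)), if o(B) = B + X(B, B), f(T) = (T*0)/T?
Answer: ⅒ ≈ 0.10000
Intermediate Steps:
f(T) = 0 (f(T) = 0/T = 0)
o(B) = 10 + B (o(B) = B + 10 = 10 + B)
1/o(f(-1 + 2*1)) = 1/(10 + 0) = 1/10 = ⅒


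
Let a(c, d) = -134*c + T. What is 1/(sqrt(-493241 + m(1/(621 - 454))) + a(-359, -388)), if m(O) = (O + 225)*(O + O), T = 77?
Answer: 447925229/21586966616606 - 167*I*sqrt(13755923097)/64760899849818 ≈ 2.075e-5 - 3.0245e-7*I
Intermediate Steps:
m(O) = 2*O*(225 + O) (m(O) = (225 + O)*(2*O) = 2*O*(225 + O))
a(c, d) = 77 - 134*c (a(c, d) = -134*c + 77 = 77 - 134*c)
1/(sqrt(-493241 + m(1/(621 - 454))) + a(-359, -388)) = 1/(sqrt(-493241 + 2*(225 + 1/(621 - 454))/(621 - 454)) + (77 - 134*(-359))) = 1/(sqrt(-493241 + 2*(225 + 1/167)/167) + (77 + 48106)) = 1/(sqrt(-493241 + 2*(1/167)*(225 + 1/167)) + 48183) = 1/(sqrt(-493241 + 2*(1/167)*(37576/167)) + 48183) = 1/(sqrt(-493241 + 75152/27889) + 48183) = 1/(sqrt(-13755923097/27889) + 48183) = 1/(I*sqrt(13755923097)/167 + 48183) = 1/(48183 + I*sqrt(13755923097)/167)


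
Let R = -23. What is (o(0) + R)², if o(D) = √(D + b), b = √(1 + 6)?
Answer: (23 - 7^(¼))² ≈ 456.82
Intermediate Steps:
b = √7 ≈ 2.6458
o(D) = √(D + √7)
(o(0) + R)² = (√(0 + √7) - 23)² = (√(√7) - 23)² = (7^(¼) - 23)² = (-23 + 7^(¼))²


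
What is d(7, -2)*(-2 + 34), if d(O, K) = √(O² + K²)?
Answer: 32*√53 ≈ 232.96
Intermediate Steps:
d(O, K) = √(K² + O²)
d(7, -2)*(-2 + 34) = √((-2)² + 7²)*(-2 + 34) = √(4 + 49)*32 = √53*32 = 32*√53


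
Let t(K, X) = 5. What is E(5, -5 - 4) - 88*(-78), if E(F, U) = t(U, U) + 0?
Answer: 6869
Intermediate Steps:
E(F, U) = 5 (E(F, U) = 5 + 0 = 5)
E(5, -5 - 4) - 88*(-78) = 5 - 88*(-78) = 5 + 6864 = 6869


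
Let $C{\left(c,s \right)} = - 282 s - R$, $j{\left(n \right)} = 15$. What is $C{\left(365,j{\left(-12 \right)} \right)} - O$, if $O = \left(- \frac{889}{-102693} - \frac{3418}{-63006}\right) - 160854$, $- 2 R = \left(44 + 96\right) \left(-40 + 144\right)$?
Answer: $\frac{58916865137768}{359459731} \approx 1.639 \cdot 10^{5}$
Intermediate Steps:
$R = -7280$ ($R = - \frac{\left(44 + 96\right) \left(-40 + 144\right)}{2} = - \frac{140 \cdot 104}{2} = \left(- \frac{1}{2}\right) 14560 = -7280$)
$C{\left(c,s \right)} = 7280 - 282 s$ ($C{\left(c,s \right)} = - 282 s - -7280 = - 282 s + 7280 = 7280 - 282 s$)
$O = - \frac{57820512958218}{359459731}$ ($O = \left(\left(-889\right) \left(- \frac{1}{102693}\right) - - \frac{1709}{31503}\right) - 160854 = \left(\frac{889}{102693} + \frac{1709}{31503}\right) - 160854 = \frac{22612056}{359459731} - 160854 = - \frac{57820512958218}{359459731} \approx -1.6085 \cdot 10^{5}$)
$C{\left(365,j{\left(-12 \right)} \right)} - O = \left(7280 - 4230\right) - - \frac{57820512958218}{359459731} = \left(7280 - 4230\right) + \frac{57820512958218}{359459731} = 3050 + \frac{57820512958218}{359459731} = \frac{58916865137768}{359459731}$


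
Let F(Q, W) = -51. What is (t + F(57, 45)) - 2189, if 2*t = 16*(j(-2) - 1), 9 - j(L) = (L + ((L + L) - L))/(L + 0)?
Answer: -2192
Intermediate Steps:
j(L) = 7 (j(L) = 9 - (L + ((L + L) - L))/(L + 0) = 9 - (L + (2*L - L))/L = 9 - (L + L)/L = 9 - 2*L/L = 9 - 1*2 = 9 - 2 = 7)
t = 48 (t = (16*(7 - 1))/2 = (16*6)/2 = (½)*96 = 48)
(t + F(57, 45)) - 2189 = (48 - 51) - 2189 = -3 - 2189 = -2192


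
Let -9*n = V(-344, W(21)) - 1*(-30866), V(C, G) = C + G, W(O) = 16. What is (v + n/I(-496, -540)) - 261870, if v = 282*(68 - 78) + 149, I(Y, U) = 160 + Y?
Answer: -399970723/1512 ≈ -2.6453e+5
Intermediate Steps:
n = -30538/9 (n = -((-344 + 16) - 1*(-30866))/9 = -(-328 + 30866)/9 = -⅑*30538 = -30538/9 ≈ -3393.1)
v = -2671 (v = 282*(-10) + 149 = -2820 + 149 = -2671)
(v + n/I(-496, -540)) - 261870 = (-2671 - 30538/(9*(160 - 496))) - 261870 = (-2671 - 30538/9/(-336)) - 261870 = (-2671 - 30538/9*(-1/336)) - 261870 = (-2671 + 15269/1512) - 261870 = -4023283/1512 - 261870 = -399970723/1512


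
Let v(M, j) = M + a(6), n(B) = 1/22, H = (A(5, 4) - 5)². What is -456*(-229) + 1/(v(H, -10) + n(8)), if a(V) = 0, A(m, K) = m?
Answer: 104446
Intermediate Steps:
H = 0 (H = (5 - 5)² = 0² = 0)
n(B) = 1/22
v(M, j) = M (v(M, j) = M + 0 = M)
-456*(-229) + 1/(v(H, -10) + n(8)) = -456*(-229) + 1/(0 + 1/22) = 104424 + 1/(1/22) = 104424 + 22 = 104446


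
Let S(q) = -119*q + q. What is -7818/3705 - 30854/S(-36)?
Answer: -24587489/2623140 ≈ -9.3733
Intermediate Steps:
S(q) = -118*q
-7818/3705 - 30854/S(-36) = -7818/3705 - 30854/((-118*(-36))) = -7818*1/3705 - 30854/4248 = -2606/1235 - 30854*1/4248 = -2606/1235 - 15427/2124 = -24587489/2623140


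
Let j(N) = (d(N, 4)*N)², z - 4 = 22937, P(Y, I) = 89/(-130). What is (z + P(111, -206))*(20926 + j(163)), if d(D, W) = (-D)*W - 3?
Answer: 33993927409744391/130 ≈ 2.6149e+14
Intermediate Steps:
P(Y, I) = -89/130 (P(Y, I) = 89*(-1/130) = -89/130)
z = 22941 (z = 4 + 22937 = 22941)
d(D, W) = -3 - D*W (d(D, W) = -D*W - 3 = -3 - D*W)
j(N) = N²*(-3 - 4*N)² (j(N) = ((-3 - 1*N*4)*N)² = ((-3 - 4*N)*N)² = (N*(-3 - 4*N))² = N²*(-3 - 4*N)²)
(z + P(111, -206))*(20926 + j(163)) = (22941 - 89/130)*(20926 + 163²*(3 + 4*163)²) = 2982241*(20926 + 26569*(3 + 652)²)/130 = 2982241*(20926 + 26569*655²)/130 = 2982241*(20926 + 26569*429025)/130 = 2982241*(20926 + 11398765225)/130 = (2982241/130)*11398786151 = 33993927409744391/130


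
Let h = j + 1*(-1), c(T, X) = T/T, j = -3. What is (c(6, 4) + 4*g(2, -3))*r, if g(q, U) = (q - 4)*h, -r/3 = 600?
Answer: -59400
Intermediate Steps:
r = -1800 (r = -3*600 = -1800)
c(T, X) = 1
h = -4 (h = -3 + 1*(-1) = -3 - 1 = -4)
g(q, U) = 16 - 4*q (g(q, U) = (q - 4)*(-4) = (-4 + q)*(-4) = 16 - 4*q)
(c(6, 4) + 4*g(2, -3))*r = (1 + 4*(16 - 4*2))*(-1800) = (1 + 4*(16 - 8))*(-1800) = (1 + 4*8)*(-1800) = (1 + 32)*(-1800) = 33*(-1800) = -59400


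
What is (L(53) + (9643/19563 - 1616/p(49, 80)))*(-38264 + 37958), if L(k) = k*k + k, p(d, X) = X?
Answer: -28357925964/32605 ≈ -8.6974e+5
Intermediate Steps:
L(k) = k + k² (L(k) = k² + k = k + k²)
(L(53) + (9643/19563 - 1616/p(49, 80)))*(-38264 + 37958) = (53*(1 + 53) + (9643/19563 - 1616/80))*(-38264 + 37958) = (53*54 + (9643*(1/19563) - 1616*1/80))*(-306) = (2862 + (9643/19563 - 101/5))*(-306) = (2862 - 1927648/97815)*(-306) = (278018882/97815)*(-306) = -28357925964/32605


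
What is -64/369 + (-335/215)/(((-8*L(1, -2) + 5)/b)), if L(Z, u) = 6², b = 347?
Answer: 7800065/4490361 ≈ 1.7371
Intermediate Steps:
L(Z, u) = 36
-64/369 + (-335/215)/(((-8*L(1, -2) + 5)/b)) = -64/369 + (-335/215)/(((-8*36 + 5)/347)) = -64*1/369 + (-335*1/215)/(((-288 + 5)*(1/347))) = -64/369 - 67/(43*((-283*1/347))) = -64/369 - 67/(43*(-283/347)) = -64/369 - 67/43*(-347/283) = -64/369 + 23249/12169 = 7800065/4490361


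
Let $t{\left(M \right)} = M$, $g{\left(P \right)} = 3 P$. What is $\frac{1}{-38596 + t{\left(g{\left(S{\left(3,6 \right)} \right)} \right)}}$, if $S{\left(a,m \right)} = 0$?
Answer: $- \frac{1}{38596} \approx -2.5909 \cdot 10^{-5}$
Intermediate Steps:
$\frac{1}{-38596 + t{\left(g{\left(S{\left(3,6 \right)} \right)} \right)}} = \frac{1}{-38596 + 3 \cdot 0} = \frac{1}{-38596 + 0} = \frac{1}{-38596} = - \frac{1}{38596}$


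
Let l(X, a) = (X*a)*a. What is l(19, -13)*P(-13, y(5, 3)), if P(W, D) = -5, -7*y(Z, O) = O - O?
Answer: -16055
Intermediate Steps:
y(Z, O) = 0 (y(Z, O) = -(O - O)/7 = -⅐*0 = 0)
l(X, a) = X*a²
l(19, -13)*P(-13, y(5, 3)) = (19*(-13)²)*(-5) = (19*169)*(-5) = 3211*(-5) = -16055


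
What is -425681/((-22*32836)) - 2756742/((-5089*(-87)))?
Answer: -600993694627/106611333752 ≈ -5.6372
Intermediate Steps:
-425681/((-22*32836)) - 2756742/((-5089*(-87))) = -425681/(-722392) - 2756742/442743 = -425681*(-1/722392) - 2756742*1/442743 = 425681/722392 - 918914/147581 = -600993694627/106611333752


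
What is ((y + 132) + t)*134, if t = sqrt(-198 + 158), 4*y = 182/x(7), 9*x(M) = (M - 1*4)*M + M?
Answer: 78591/4 + 268*I*sqrt(10) ≈ 19648.0 + 847.49*I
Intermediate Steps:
x(M) = M/9 + M*(-4 + M)/9 (x(M) = ((M - 1*4)*M + M)/9 = ((M - 4)*M + M)/9 = ((-4 + M)*M + M)/9 = (M*(-4 + M) + M)/9 = (M + M*(-4 + M))/9 = M/9 + M*(-4 + M)/9)
y = 117/8 (y = (182/(((1/9)*7*(-3 + 7))))/4 = (182/(((1/9)*7*4)))/4 = (182/(28/9))/4 = (182*(9/28))/4 = (1/4)*(117/2) = 117/8 ≈ 14.625)
t = 2*I*sqrt(10) (t = sqrt(-40) = 2*I*sqrt(10) ≈ 6.3246*I)
((y + 132) + t)*134 = ((117/8 + 132) + 2*I*sqrt(10))*134 = (1173/8 + 2*I*sqrt(10))*134 = 78591/4 + 268*I*sqrt(10)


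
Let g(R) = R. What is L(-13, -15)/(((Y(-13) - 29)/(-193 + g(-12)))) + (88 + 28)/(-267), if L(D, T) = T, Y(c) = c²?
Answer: 160957/7476 ≈ 21.530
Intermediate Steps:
L(-13, -15)/(((Y(-13) - 29)/(-193 + g(-12)))) + (88 + 28)/(-267) = -15*(-193 - 12)/((-13)² - 29) + (88 + 28)/(-267) = -15*(-205/(169 - 29)) + 116*(-1/267) = -15/(140*(-1/205)) - 116/267 = -15/(-28/41) - 116/267 = -15*(-41/28) - 116/267 = 615/28 - 116/267 = 160957/7476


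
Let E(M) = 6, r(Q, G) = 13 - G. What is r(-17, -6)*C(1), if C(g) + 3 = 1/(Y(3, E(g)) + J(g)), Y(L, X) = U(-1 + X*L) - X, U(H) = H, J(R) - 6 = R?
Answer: -1007/18 ≈ -55.944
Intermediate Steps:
J(R) = 6 + R
Y(L, X) = -1 - X + L*X (Y(L, X) = (-1 + X*L) - X = (-1 + L*X) - X = -1 - X + L*X)
C(g) = -3 + 1/(17 + g) (C(g) = -3 + 1/((-1 - 1*6 + 3*6) + (6 + g)) = -3 + 1/((-1 - 6 + 18) + (6 + g)) = -3 + 1/(11 + (6 + g)) = -3 + 1/(17 + g))
r(-17, -6)*C(1) = (13 - 1*(-6))*((-50 - 3*1)/(17 + 1)) = (13 + 6)*((-50 - 3)/18) = 19*((1/18)*(-53)) = 19*(-53/18) = -1007/18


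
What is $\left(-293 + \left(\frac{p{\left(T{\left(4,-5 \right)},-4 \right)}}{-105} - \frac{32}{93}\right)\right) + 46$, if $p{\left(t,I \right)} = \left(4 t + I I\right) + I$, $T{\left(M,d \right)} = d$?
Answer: $- \frac{804857}{3255} \approx -247.27$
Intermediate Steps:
$p{\left(t,I \right)} = I + I^{2} + 4 t$ ($p{\left(t,I \right)} = \left(4 t + I^{2}\right) + I = \left(I^{2} + 4 t\right) + I = I + I^{2} + 4 t$)
$\left(-293 + \left(\frac{p{\left(T{\left(4,-5 \right)},-4 \right)}}{-105} - \frac{32}{93}\right)\right) + 46 = \left(-293 - \left(\frac{32}{93} - \frac{-4 + \left(-4\right)^{2} + 4 \left(-5\right)}{-105}\right)\right) + 46 = \left(-293 - \left(\frac{32}{93} - \left(-4 + 16 - 20\right) \left(- \frac{1}{105}\right)\right)\right) + 46 = \left(-293 - \frac{872}{3255}\right) + 46 = - \frac{954587}{3255} + 46 = - \frac{804857}{3255}$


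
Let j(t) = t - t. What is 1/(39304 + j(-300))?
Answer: 1/39304 ≈ 2.5443e-5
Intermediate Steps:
j(t) = 0
1/(39304 + j(-300)) = 1/(39304 + 0) = 1/39304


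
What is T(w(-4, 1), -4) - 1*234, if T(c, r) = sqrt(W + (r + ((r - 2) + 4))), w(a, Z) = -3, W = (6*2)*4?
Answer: -234 + sqrt(42) ≈ -227.52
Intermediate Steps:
W = 48 (W = 12*4 = 48)
T(c, r) = sqrt(50 + 2*r) (T(c, r) = sqrt(48 + (r + ((r - 2) + 4))) = sqrt(48 + (r + ((-2 + r) + 4))) = sqrt(48 + (r + (2 + r))) = sqrt(48 + (2 + 2*r)) = sqrt(50 + 2*r))
T(w(-4, 1), -4) - 1*234 = sqrt(50 + 2*(-4)) - 1*234 = sqrt(50 - 8) - 234 = sqrt(42) - 234 = -234 + sqrt(42)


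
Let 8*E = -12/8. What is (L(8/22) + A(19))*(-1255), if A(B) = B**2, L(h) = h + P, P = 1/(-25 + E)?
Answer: -2010194995/4433 ≈ -4.5346e+5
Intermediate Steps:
E = -3/16 (E = (-12/8)/8 = (-12*1/8)/8 = (1/8)*(-3/2) = -3/16 ≈ -0.18750)
P = -16/403 (P = 1/(-25 - 3/16) = 1/(-403/16) = -16/403 ≈ -0.039702)
L(h) = -16/403 + h (L(h) = h - 16/403 = -16/403 + h)
(L(8/22) + A(19))*(-1255) = ((-16/403 + 8/22) + 19**2)*(-1255) = ((-16/403 + 8*(1/22)) + 361)*(-1255) = ((-16/403 + 4/11) + 361)*(-1255) = (1436/4433 + 361)*(-1255) = (1601749/4433)*(-1255) = -2010194995/4433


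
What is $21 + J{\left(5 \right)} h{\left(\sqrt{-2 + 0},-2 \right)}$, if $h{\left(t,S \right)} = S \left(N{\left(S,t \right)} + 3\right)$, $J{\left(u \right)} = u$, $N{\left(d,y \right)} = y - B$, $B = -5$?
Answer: $-59 - 10 i \sqrt{2} \approx -59.0 - 14.142 i$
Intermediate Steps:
$N{\left(d,y \right)} = 5 + y$ ($N{\left(d,y \right)} = y - -5 = y + 5 = 5 + y$)
$h{\left(t,S \right)} = S \left(8 + t\right)$ ($h{\left(t,S \right)} = S \left(\left(5 + t\right) + 3\right) = S \left(8 + t\right)$)
$21 + J{\left(5 \right)} h{\left(\sqrt{-2 + 0},-2 \right)} = 21 + 5 \left(- 2 \left(8 + \sqrt{-2 + 0}\right)\right) = 21 + 5 \left(- 2 \left(8 + \sqrt{-2}\right)\right) = 21 + 5 \left(- 2 \left(8 + i \sqrt{2}\right)\right) = 21 + 5 \left(-16 - 2 i \sqrt{2}\right) = 21 - \left(80 + 10 i \sqrt{2}\right) = -59 - 10 i \sqrt{2}$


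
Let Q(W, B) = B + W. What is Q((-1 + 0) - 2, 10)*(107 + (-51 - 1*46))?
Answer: 70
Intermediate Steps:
Q((-1 + 0) - 2, 10)*(107 + (-51 - 1*46)) = (10 + ((-1 + 0) - 2))*(107 + (-51 - 1*46)) = (10 + (-1 - 2))*(107 + (-51 - 46)) = (10 - 3)*(107 - 97) = 7*10 = 70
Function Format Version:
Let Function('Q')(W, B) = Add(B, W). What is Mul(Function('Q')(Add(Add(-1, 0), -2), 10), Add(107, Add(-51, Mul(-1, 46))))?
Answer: 70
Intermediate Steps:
Mul(Function('Q')(Add(Add(-1, 0), -2), 10), Add(107, Add(-51, Mul(-1, 46)))) = Mul(Add(10, Add(Add(-1, 0), -2)), Add(107, Add(-51, Mul(-1, 46)))) = Mul(Add(10, Add(-1, -2)), Add(107, Add(-51, -46))) = Mul(Add(10, -3), Add(107, -97)) = Mul(7, 10) = 70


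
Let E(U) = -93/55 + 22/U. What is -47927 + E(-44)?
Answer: -5272211/110 ≈ -47929.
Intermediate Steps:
E(U) = -93/55 + 22/U (E(U) = -93*1/55 + 22/U = -93/55 + 22/U)
-47927 + E(-44) = -47927 + (-93/55 + 22/(-44)) = -47927 + (-93/55 + 22*(-1/44)) = -47927 + (-93/55 - ½) = -47927 - 241/110 = -5272211/110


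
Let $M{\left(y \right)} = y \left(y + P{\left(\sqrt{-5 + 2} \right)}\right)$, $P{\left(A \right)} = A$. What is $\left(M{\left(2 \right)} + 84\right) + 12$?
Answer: $100 + 2 i \sqrt{3} \approx 100.0 + 3.4641 i$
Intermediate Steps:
$M{\left(y \right)} = y \left(y + i \sqrt{3}\right)$ ($M{\left(y \right)} = y \left(y + \sqrt{-5 + 2}\right) = y \left(y + \sqrt{-3}\right) = y \left(y + i \sqrt{3}\right)$)
$\left(M{\left(2 \right)} + 84\right) + 12 = \left(2 \left(2 + i \sqrt{3}\right) + 84\right) + 12 = \left(\left(4 + 2 i \sqrt{3}\right) + 84\right) + 12 = \left(88 + 2 i \sqrt{3}\right) + 12 = 100 + 2 i \sqrt{3}$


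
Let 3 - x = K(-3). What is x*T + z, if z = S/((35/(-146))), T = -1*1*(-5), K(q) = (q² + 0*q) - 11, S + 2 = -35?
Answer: 6277/35 ≈ 179.34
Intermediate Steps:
S = -37 (S = -2 - 35 = -37)
K(q) = -11 + q² (K(q) = (q² + 0) - 11 = q² - 11 = -11 + q²)
x = 5 (x = 3 - (-11 + (-3)²) = 3 - (-11 + 9) = 3 - 1*(-2) = 3 + 2 = 5)
T = 5 (T = -1*(-5) = 5)
z = 5402/35 (z = -37/(35/(-146)) = -37/(35*(-1/146)) = -37/(-35/146) = -37*(-146/35) = 5402/35 ≈ 154.34)
x*T + z = 5*5 + 5402/35 = 25 + 5402/35 = 6277/35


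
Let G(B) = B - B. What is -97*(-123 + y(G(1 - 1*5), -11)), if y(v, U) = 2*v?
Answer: 11931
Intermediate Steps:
G(B) = 0
-97*(-123 + y(G(1 - 1*5), -11)) = -97*(-123 + 2*0) = -97*(-123 + 0) = -97*(-123) = 11931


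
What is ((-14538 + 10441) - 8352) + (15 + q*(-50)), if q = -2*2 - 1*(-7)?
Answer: -12584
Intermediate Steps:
q = 3 (q = -4 + 7 = 3)
((-14538 + 10441) - 8352) + (15 + q*(-50)) = ((-14538 + 10441) - 8352) + (15 + 3*(-50)) = (-4097 - 8352) + (15 - 150) = -12449 - 135 = -12584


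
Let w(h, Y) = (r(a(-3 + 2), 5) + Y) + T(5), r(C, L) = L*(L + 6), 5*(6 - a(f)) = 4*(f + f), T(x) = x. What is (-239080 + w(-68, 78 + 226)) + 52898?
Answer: -185818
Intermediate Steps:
a(f) = 6 - 8*f/5 (a(f) = 6 - 4*(f + f)/5 = 6 - 4*2*f/5 = 6 - 8*f/5)
r(C, L) = L*(6 + L)
w(h, Y) = 60 + Y (w(h, Y) = (5*(6 + 5) + Y) + 5 = (5*11 + Y) + 5 = (55 + Y) + 5 = 60 + Y)
(-239080 + w(-68, 78 + 226)) + 52898 = (-239080 + (60 + (78 + 226))) + 52898 = (-239080 + (60 + 304)) + 52898 = (-239080 + 364) + 52898 = -238716 + 52898 = -185818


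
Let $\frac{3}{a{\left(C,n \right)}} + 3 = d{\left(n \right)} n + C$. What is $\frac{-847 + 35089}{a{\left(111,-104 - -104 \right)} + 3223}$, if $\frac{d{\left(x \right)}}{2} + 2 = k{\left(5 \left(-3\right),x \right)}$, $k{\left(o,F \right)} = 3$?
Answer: $\frac{1232712}{116029} \approx 10.624$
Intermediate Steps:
$d{\left(x \right)} = 2$ ($d{\left(x \right)} = -4 + 2 \cdot 3 = -4 + 6 = 2$)
$a{\left(C,n \right)} = \frac{3}{-3 + C + 2 n}$ ($a{\left(C,n \right)} = \frac{3}{-3 + \left(2 n + C\right)} = \frac{3}{-3 + \left(C + 2 n\right)} = \frac{3}{-3 + C + 2 n}$)
$\frac{-847 + 35089}{a{\left(111,-104 - -104 \right)} + 3223} = \frac{-847 + 35089}{\frac{3}{-3 + 111 + 2 \left(-104 - -104\right)} + 3223} = \frac{34242}{\frac{3}{-3 + 111 + 2 \left(-104 + 104\right)} + 3223} = \frac{34242}{\frac{3}{-3 + 111 + 2 \cdot 0} + 3223} = \frac{34242}{\frac{3}{-3 + 111 + 0} + 3223} = \frac{34242}{\frac{3}{108} + 3223} = \frac{34242}{3 \cdot \frac{1}{108} + 3223} = \frac{34242}{\frac{1}{36} + 3223} = \frac{34242}{\frac{116029}{36}} = 34242 \cdot \frac{36}{116029} = \frac{1232712}{116029}$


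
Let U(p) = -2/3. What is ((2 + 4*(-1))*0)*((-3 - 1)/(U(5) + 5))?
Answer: 0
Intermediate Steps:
U(p) = -2/3 (U(p) = -2*1/3 = -2/3)
((2 + 4*(-1))*0)*((-3 - 1)/(U(5) + 5)) = ((2 + 4*(-1))*0)*((-3 - 1)/(-2/3 + 5)) = ((2 - 4)*0)*(-4/13/3) = (-2*0)*(-4*3/13) = 0*(-12/13) = 0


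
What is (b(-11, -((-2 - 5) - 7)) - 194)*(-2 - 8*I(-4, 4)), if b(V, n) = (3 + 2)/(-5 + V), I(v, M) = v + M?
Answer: 3109/8 ≈ 388.63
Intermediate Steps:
I(v, M) = M + v
b(V, n) = 5/(-5 + V)
(b(-11, -((-2 - 5) - 7)) - 194)*(-2 - 8*I(-4, 4)) = (5/(-5 - 11) - 194)*(-2 - 8*(4 - 4)) = (5/(-16) - 194)*(-2 - 8*0) = (5*(-1/16) - 194)*(-2 + 0) = (-5/16 - 194)*(-2) = -3109/16*(-2) = 3109/8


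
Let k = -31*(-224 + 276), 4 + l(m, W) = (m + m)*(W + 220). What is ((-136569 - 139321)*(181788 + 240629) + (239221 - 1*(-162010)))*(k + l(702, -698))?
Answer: 78399872415854472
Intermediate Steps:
l(m, W) = -4 + 2*m*(220 + W) (l(m, W) = -4 + (m + m)*(W + 220) = -4 + (2*m)*(220 + W) = -4 + 2*m*(220 + W))
k = -1612 (k = -31*52 = -1612)
((-136569 - 139321)*(181788 + 240629) + (239221 - 1*(-162010)))*(k + l(702, -698)) = ((-136569 - 139321)*(181788 + 240629) + (239221 - 1*(-162010)))*(-1612 + (-4 + 440*702 + 2*(-698)*702)) = (-275890*422417 + (239221 + 162010))*(-1612 + (-4 + 308880 - 979992)) = (-116540626130 + 401231)*(-1612 - 671116) = -116540224899*(-672728) = 78399872415854472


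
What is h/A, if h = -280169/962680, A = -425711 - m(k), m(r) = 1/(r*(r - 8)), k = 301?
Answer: 24708944617/36143560892040320 ≈ 6.8363e-7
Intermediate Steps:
m(r) = 1/(r*(-8 + r))
A = -37544730224/88193 (A = -425711 - 1/(301*(-8 + 301)) = -425711 - 1/(301*293) = -425711 - 1*1/88193 = -425711 - 1/88193 = -37544730224/88193 ≈ -4.2571e+5)
h = -280169/962680 (h = -280169*1/962680 = -280169/962680 ≈ -0.29103)
h/A = -280169/(962680*(-37544730224/88193)) = -280169/962680*(-88193/37544730224) = 24708944617/36143560892040320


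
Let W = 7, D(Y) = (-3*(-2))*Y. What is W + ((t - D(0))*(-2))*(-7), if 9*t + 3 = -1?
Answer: 7/9 ≈ 0.77778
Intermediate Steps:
t = -4/9 (t = -1/3 + (1/9)*(-1) = -1/3 - 1/9 = -4/9 ≈ -0.44444)
D(Y) = 6*Y
W + ((t - D(0))*(-2))*(-7) = 7 + ((-4/9 - 6*0)*(-2))*(-7) = 7 + ((-4/9 - 1*0)*(-2))*(-7) = 7 + ((-4/9 + 0)*(-2))*(-7) = 7 - 4/9*(-2)*(-7) = 7 + (8/9)*(-7) = 7 - 56/9 = 7/9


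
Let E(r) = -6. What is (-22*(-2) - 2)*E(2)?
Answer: -252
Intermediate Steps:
(-22*(-2) - 2)*E(2) = (-22*(-2) - 2)*(-6) = (44 - 2)*(-6) = 42*(-6) = -252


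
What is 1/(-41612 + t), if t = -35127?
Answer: -1/76739 ≈ -1.3031e-5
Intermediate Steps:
1/(-41612 + t) = 1/(-41612 - 35127) = 1/(-76739) = -1/76739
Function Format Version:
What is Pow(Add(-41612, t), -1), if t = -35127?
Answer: Rational(-1, 76739) ≈ -1.3031e-5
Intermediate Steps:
Pow(Add(-41612, t), -1) = Pow(Add(-41612, -35127), -1) = Pow(-76739, -1) = Rational(-1, 76739)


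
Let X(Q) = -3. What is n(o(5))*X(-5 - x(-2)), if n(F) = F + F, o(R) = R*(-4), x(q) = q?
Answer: 120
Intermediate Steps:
o(R) = -4*R
n(F) = 2*F
n(o(5))*X(-5 - x(-2)) = (2*(-4*5))*(-3) = (2*(-20))*(-3) = -40*(-3) = 120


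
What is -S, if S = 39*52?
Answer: -2028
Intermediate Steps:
S = 2028
-S = -1*2028 = -2028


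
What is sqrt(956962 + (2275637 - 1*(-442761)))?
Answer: 4*sqrt(229710) ≈ 1917.1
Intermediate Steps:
sqrt(956962 + (2275637 - 1*(-442761))) = sqrt(956962 + (2275637 + 442761)) = sqrt(956962 + 2718398) = sqrt(3675360) = 4*sqrt(229710)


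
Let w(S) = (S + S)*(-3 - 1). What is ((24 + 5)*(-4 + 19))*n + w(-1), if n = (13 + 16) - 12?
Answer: 7403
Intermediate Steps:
n = 17 (n = 29 - 12 = 17)
w(S) = -8*S (w(S) = (2*S)*(-4) = -8*S)
((24 + 5)*(-4 + 19))*n + w(-1) = ((24 + 5)*(-4 + 19))*17 - 8*(-1) = (29*15)*17 + 8 = 435*17 + 8 = 7395 + 8 = 7403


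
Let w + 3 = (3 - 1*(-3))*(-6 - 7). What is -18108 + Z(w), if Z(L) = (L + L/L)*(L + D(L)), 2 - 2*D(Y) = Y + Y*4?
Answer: -27908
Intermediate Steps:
D(Y) = 1 - 5*Y/2 (D(Y) = 1 - (Y + Y*4)/2 = 1 - (Y + 4*Y)/2 = 1 - 5*Y/2)
w = -81 (w = -3 + (3 - 1*(-3))*(-6 - 7) = -3 + (3 + 3)*(-13) = -3 + 6*(-13) = -3 - 78 = -81)
Z(L) = (1 + L)*(1 - 3*L/2) (Z(L) = (L + L/L)*(L + (1 - 5*L/2)) = (L + 1)*(1 - 3*L/2) = (1 + L)*(1 - 3*L/2))
-18108 + Z(w) = -18108 + (1 - 3/2*(-81)² - ½*(-81)) = -18108 + (1 - 3/2*6561 + 81/2) = -18108 + (1 - 19683/2 + 81/2) = -18108 - 9800 = -27908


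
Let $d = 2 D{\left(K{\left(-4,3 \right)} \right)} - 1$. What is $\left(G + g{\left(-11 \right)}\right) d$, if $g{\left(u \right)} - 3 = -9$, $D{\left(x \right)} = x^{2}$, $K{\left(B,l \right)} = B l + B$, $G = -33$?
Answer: $-19929$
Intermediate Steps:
$K{\left(B,l \right)} = B + B l$
$g{\left(u \right)} = -6$ ($g{\left(u \right)} = 3 - 9 = -6$)
$d = 511$ ($d = 2 \left(- 4 \left(1 + 3\right)\right)^{2} - 1 = 2 \left(\left(-4\right) 4\right)^{2} - 1 = 2 \left(-16\right)^{2} - 1 = 2 \cdot 256 - 1 = 512 - 1 = 511$)
$\left(G + g{\left(-11 \right)}\right) d = \left(-33 - 6\right) 511 = \left(-39\right) 511 = -19929$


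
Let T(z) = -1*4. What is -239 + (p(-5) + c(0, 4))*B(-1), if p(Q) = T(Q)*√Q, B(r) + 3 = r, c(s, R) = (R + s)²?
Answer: -303 + 16*I*√5 ≈ -303.0 + 35.777*I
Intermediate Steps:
T(z) = -4
B(r) = -3 + r
p(Q) = -4*√Q
-239 + (p(-5) + c(0, 4))*B(-1) = -239 + (-4*I*√5 + (4 + 0)²)*(-3 - 1) = -239 + (-4*I*√5 + 4²)*(-4) = -239 + (-4*I*√5 + 16)*(-4) = -239 + (16 - 4*I*√5)*(-4) = -239 + (-64 + 16*I*√5) = -303 + 16*I*√5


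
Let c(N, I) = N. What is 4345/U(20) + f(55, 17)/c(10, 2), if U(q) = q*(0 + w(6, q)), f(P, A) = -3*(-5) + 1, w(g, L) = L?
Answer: 997/80 ≈ 12.462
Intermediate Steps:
f(P, A) = 16 (f(P, A) = 15 + 1 = 16)
U(q) = q**2 (U(q) = q*(0 + q) = q*q = q**2)
4345/U(20) + f(55, 17)/c(10, 2) = 4345/(20**2) + 16/10 = 4345/400 + 16*(1/10) = 4345*(1/400) + 8/5 = 869/80 + 8/5 = 997/80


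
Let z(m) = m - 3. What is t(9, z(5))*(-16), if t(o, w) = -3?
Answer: 48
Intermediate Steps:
z(m) = -3 + m
t(9, z(5))*(-16) = -3*(-16) = 48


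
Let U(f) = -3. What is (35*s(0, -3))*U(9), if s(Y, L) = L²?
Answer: -945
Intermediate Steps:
(35*s(0, -3))*U(9) = (35*(-3)²)*(-3) = (35*9)*(-3) = 315*(-3) = -945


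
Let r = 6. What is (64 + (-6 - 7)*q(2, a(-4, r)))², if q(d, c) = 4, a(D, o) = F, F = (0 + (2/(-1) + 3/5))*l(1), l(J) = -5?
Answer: 144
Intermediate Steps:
F = 7 (F = (0 + (2/(-1) + 3/5))*(-5) = (0 + (2*(-1) + 3*(⅕)))*(-5) = (0 + (-2 + ⅗))*(-5) = (0 - 7/5)*(-5) = -7/5*(-5) = 7)
a(D, o) = 7
(64 + (-6 - 7)*q(2, a(-4, r)))² = (64 + (-6 - 7)*4)² = (64 - 13*4)² = (64 - 52)² = 12² = 144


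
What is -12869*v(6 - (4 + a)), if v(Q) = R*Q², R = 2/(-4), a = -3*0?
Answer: 25738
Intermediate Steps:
a = 0
R = -½ (R = 2*(-¼) = -½ ≈ -0.50000)
v(Q) = -Q²/2
-12869*v(6 - (4 + a)) = -(-12869)*(6 - (4 + 0))²/2 = -(-12869)*(6 - 1*4)²/2 = -(-12869)*(6 - 4)²/2 = -(-12869)*2²/2 = -(-12869)*4/2 = -12869*(-2) = 25738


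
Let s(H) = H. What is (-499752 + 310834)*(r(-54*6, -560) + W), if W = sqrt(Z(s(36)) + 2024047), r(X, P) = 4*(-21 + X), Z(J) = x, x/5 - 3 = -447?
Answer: 260706840 - 188918*sqrt(2021827) ≈ -7.9175e+6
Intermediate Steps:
x = -2220 (x = 15 + 5*(-447) = 15 - 2235 = -2220)
Z(J) = -2220
r(X, P) = -84 + 4*X
W = sqrt(2021827) (W = sqrt(-2220 + 2024047) = sqrt(2021827) ≈ 1421.9)
(-499752 + 310834)*(r(-54*6, -560) + W) = (-499752 + 310834)*((-84 + 4*(-54*6)) + sqrt(2021827)) = -188918*((-84 + 4*(-324)) + sqrt(2021827)) = -188918*((-84 - 1296) + sqrt(2021827)) = -188918*(-1380 + sqrt(2021827)) = 260706840 - 188918*sqrt(2021827)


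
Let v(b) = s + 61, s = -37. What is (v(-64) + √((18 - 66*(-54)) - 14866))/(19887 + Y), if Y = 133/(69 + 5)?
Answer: 1776/1471771 + 148*I*√2821/1471771 ≈ 0.0012067 + 0.005341*I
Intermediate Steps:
v(b) = 24 (v(b) = -37 + 61 = 24)
Y = 133/74 ≈ 1.7973
(v(-64) + √((18 - 66*(-54)) - 14866))/(19887 + Y) = (24 + √((18 - 66*(-54)) - 14866))/(19887 + 133/74) = (24 + √((18 + 3564) - 14866))/(1471771/74) = (24 + √(3582 - 14866))*(74/1471771) = (24 + √(-11284))*(74/1471771) = (24 + 2*I*√2821)*(74/1471771) = 1776/1471771 + 148*I*√2821/1471771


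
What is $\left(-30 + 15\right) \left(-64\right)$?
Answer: $960$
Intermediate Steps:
$\left(-30 + 15\right) \left(-64\right) = \left(-15\right) \left(-64\right) = 960$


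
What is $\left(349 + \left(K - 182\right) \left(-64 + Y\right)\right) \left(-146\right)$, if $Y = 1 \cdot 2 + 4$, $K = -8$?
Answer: $-1659874$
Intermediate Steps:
$Y = 6$ ($Y = 2 + 4 = 6$)
$\left(349 + \left(K - 182\right) \left(-64 + Y\right)\right) \left(-146\right) = \left(349 + \left(-8 - 182\right) \left(-64 + 6\right)\right) \left(-146\right) = \left(349 - -11020\right) \left(-146\right) = \left(349 + 11020\right) \left(-146\right) = 11369 \left(-146\right) = -1659874$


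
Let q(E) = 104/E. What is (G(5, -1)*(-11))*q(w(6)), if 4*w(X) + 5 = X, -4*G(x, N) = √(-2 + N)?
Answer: 1144*I*√3 ≈ 1981.5*I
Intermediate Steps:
G(x, N) = -√(-2 + N)/4
w(X) = -5/4 + X/4
(G(5, -1)*(-11))*q(w(6)) = (-√(-2 - 1)/4*(-11))*(104/(-5/4 + (¼)*6)) = (-I*√3/4*(-11))*(104/(-5/4 + 3/2)) = (-I*√3/4*(-11))*(104/(¼)) = (-I*√3/4*(-11))*(104*4) = (11*I*√3/4)*416 = 1144*I*√3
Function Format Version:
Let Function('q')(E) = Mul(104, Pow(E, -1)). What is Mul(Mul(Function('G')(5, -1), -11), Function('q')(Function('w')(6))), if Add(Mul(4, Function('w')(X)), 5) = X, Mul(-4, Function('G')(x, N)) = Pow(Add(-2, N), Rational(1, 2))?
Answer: Mul(1144, I, Pow(3, Rational(1, 2))) ≈ Mul(1981.5, I)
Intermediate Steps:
Function('G')(x, N) = Mul(Rational(-1, 4), Pow(Add(-2, N), Rational(1, 2)))
Function('w')(X) = Add(Rational(-5, 4), Mul(Rational(1, 4), X))
Mul(Mul(Function('G')(5, -1), -11), Function('q')(Function('w')(6))) = Mul(Mul(Mul(Rational(-1, 4), Pow(Add(-2, -1), Rational(1, 2))), -11), Mul(104, Pow(Add(Rational(-5, 4), Mul(Rational(1, 4), 6)), -1))) = Mul(Mul(Mul(Rational(-1, 4), Pow(-3, Rational(1, 2))), -11), Mul(104, Pow(Add(Rational(-5, 4), Rational(3, 2)), -1))) = Mul(Mul(Mul(Rational(-1, 4), Mul(I, Pow(3, Rational(1, 2)))), -11), Mul(104, Pow(Rational(1, 4), -1))) = Mul(Mul(Mul(Rational(-1, 4), I, Pow(3, Rational(1, 2))), -11), Mul(104, 4)) = Mul(Mul(Rational(11, 4), I, Pow(3, Rational(1, 2))), 416) = Mul(1144, I, Pow(3, Rational(1, 2)))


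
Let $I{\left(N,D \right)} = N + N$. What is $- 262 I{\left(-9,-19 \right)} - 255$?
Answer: $4461$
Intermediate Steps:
$I{\left(N,D \right)} = 2 N$
$- 262 I{\left(-9,-19 \right)} - 255 = - 262 \cdot 2 \left(-9\right) - 255 = \left(-262\right) \left(-18\right) - 255 = 4716 - 255 = 4461$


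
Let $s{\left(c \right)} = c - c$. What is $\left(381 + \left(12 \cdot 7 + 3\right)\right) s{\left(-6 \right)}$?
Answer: $0$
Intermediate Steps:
$s{\left(c \right)} = 0$
$\left(381 + \left(12 \cdot 7 + 3\right)\right) s{\left(-6 \right)} = \left(381 + \left(12 \cdot 7 + 3\right)\right) 0 = \left(381 + \left(84 + 3\right)\right) 0 = \left(381 + 87\right) 0 = 468 \cdot 0 = 0$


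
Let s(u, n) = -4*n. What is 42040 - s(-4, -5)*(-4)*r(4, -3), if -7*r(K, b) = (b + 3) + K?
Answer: 293960/7 ≈ 41994.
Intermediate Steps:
r(K, b) = -3/7 - K/7 - b/7 (r(K, b) = -((b + 3) + K)/7 = -((3 + b) + K)/7 = -(3 + K + b)/7 = -3/7 - K/7 - b/7)
42040 - s(-4, -5)*(-4)*r(4, -3) = 42040 - -4*(-5)*(-4)*(-3/7 - ⅐*4 - ⅐*(-3)) = 42040 - 20*(-4)*(-3/7 - 4/7 + 3/7) = 42040 - (-80)*(-4)/7 = 42040 - 1*320/7 = 42040 - 320/7 = 293960/7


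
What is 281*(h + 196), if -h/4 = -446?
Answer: 556380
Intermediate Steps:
h = 1784 (h = -4*(-446) = 1784)
281*(h + 196) = 281*(1784 + 196) = 281*1980 = 556380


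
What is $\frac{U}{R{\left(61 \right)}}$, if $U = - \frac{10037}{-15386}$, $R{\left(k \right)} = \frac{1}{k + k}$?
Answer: $\frac{612257}{7693} \approx 79.586$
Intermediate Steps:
$R{\left(k \right)} = \frac{1}{2 k}$
$U = \frac{10037}{15386}$ ($U = \left(-10037\right) \left(- \frac{1}{15386}\right) = \frac{10037}{15386} \approx 0.65235$)
$\frac{U}{R{\left(61 \right)}} = \frac{10037}{15386 \frac{1}{2 \cdot 61}} = \frac{10037}{15386 \cdot \frac{1}{2} \cdot \frac{1}{61}} = \frac{10037 \frac{1}{\frac{1}{122}}}{15386} = \frac{10037}{15386} \cdot 122 = \frac{612257}{7693}$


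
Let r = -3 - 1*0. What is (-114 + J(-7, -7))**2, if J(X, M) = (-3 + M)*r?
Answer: 7056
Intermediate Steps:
r = -3 (r = -3 + 0 = -3)
J(X, M) = 9 - 3*M (J(X, M) = (-3 + M)*(-3) = 9 - 3*M)
(-114 + J(-7, -7))**2 = (-114 + (9 - 3*(-7)))**2 = (-114 + (9 + 21))**2 = (-114 + 30)**2 = (-84)**2 = 7056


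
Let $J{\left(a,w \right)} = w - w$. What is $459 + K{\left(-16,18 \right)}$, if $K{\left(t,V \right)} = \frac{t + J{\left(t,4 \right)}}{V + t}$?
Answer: $451$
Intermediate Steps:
$J{\left(a,w \right)} = 0$
$K{\left(t,V \right)} = \frac{t}{V + t}$ ($K{\left(t,V \right)} = \frac{t + 0}{V + t} = \frac{t}{V + t}$)
$459 + K{\left(-16,18 \right)} = 459 - \frac{16}{18 - 16} = 459 - \frac{16}{2} = 459 - 8 = 451$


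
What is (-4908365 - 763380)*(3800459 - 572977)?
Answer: -18305454896090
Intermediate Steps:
(-4908365 - 763380)*(3800459 - 572977) = -5671745*3227482 = -18305454896090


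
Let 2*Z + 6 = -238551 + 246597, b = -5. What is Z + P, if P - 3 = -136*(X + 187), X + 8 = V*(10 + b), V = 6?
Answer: -24401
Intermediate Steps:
X = 22 (X = -8 + 6*(10 - 5) = -8 + 6*5 = -8 + 30 = 22)
Z = 4020 (Z = -3 + (-238551 + 246597)/2 = -3 + (1/2)*8046 = -3 + 4023 = 4020)
P = -28421 (P = 3 - 136*(22 + 187) = 3 - 136*209 = 3 - 28424 = -28421)
Z + P = 4020 - 28421 = -24401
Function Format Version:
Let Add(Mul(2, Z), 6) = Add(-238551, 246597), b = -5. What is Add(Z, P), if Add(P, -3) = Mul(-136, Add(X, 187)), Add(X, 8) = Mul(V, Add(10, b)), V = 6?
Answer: -24401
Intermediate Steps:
X = 22 (X = Add(-8, Mul(6, Add(10, -5))) = Add(-8, Mul(6, 5)) = Add(-8, 30) = 22)
Z = 4020 (Z = Add(-3, Mul(Rational(1, 2), Add(-238551, 246597))) = Add(-3, Mul(Rational(1, 2), 8046)) = Add(-3, 4023) = 4020)
P = -28421 (P = Add(3, Mul(-136, Add(22, 187))) = Add(3, Mul(-136, 209)) = Add(3, -28424) = -28421)
Add(Z, P) = Add(4020, -28421) = -24401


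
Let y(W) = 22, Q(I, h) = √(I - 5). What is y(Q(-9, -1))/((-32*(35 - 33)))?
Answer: -11/32 ≈ -0.34375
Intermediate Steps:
Q(I, h) = √(-5 + I)
y(Q(-9, -1))/((-32*(35 - 33))) = 22/((-32*(35 - 33))) = 22/((-32*2)) = 22/(-64) = 22*(-1/64) = -11/32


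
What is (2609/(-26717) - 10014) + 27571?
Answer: 469067760/26717 ≈ 17557.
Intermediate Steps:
(2609/(-26717) - 10014) + 27571 = (2609*(-1/26717) - 10014) + 27571 = (-2609/26717 - 10014) + 27571 = -267546647/26717 + 27571 = 469067760/26717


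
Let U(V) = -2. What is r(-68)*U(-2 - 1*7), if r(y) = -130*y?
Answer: -17680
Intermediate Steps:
r(-68)*U(-2 - 1*7) = -130*(-68)*(-2) = 8840*(-2) = -17680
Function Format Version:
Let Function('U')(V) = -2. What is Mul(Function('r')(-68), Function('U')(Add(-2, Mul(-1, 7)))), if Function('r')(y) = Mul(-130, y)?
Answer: -17680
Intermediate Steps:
Mul(Function('r')(-68), Function('U')(Add(-2, Mul(-1, 7)))) = Mul(Mul(-130, -68), -2) = Mul(8840, -2) = -17680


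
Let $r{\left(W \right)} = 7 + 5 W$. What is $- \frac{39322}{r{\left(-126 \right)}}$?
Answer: $\frac{39322}{623} \approx 63.117$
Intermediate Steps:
$- \frac{39322}{r{\left(-126 \right)}} = - \frac{39322}{7 + 5 \left(-126\right)} = - \frac{39322}{7 - 630} = - \frac{39322}{-623} = \left(-39322\right) \left(- \frac{1}{623}\right) = \frac{39322}{623}$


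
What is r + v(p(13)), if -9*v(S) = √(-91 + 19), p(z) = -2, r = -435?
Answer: -435 - 2*I*√2/3 ≈ -435.0 - 0.94281*I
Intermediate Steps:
v(S) = -2*I*√2/3 (v(S) = -√(-91 + 19)/9 = -2*I*√2/3)
r + v(p(13)) = -435 - 2*I*√2/3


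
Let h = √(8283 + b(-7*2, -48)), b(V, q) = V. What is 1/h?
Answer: √8269/8269 ≈ 0.010997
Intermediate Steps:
h = √8269 (h = √(8283 - 7*2) = √(8283 - 14) = √8269 ≈ 90.934)
1/h = 1/(√8269) = √8269/8269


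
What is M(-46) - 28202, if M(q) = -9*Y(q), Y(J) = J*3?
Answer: -26960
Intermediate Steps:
Y(J) = 3*J
M(q) = -27*q
M(-46) - 28202 = -27*(-46) - 28202 = 1242 - 28202 = -26960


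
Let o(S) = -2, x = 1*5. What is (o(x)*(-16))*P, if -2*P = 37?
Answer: -592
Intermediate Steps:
x = 5
P = -37/2 (P = -1/2*37 = -37/2 ≈ -18.500)
(o(x)*(-16))*P = -2*(-16)*(-37/2) = 32*(-37/2) = -592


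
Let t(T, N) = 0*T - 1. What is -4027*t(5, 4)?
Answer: 4027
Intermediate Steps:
t(T, N) = -1 (t(T, N) = 0 - 1 = -1)
-4027*t(5, 4) = -4027*(-1) = 4027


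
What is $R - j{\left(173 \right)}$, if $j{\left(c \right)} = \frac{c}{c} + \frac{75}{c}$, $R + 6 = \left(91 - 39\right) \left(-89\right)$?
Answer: $- \frac{801930}{173} \approx -4635.4$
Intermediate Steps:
$R = -4634$ ($R = -6 + \left(91 - 39\right) \left(-89\right) = -6 + 52 \left(-89\right) = -6 - 4628 = -4634$)
$j{\left(c \right)} = 1 + \frac{75}{c}$
$R - j{\left(173 \right)} = -4634 - \frac{75 + 173}{173} = -4634 - \frac{1}{173} \cdot 248 = -4634 - \frac{248}{173} = - \frac{801930}{173}$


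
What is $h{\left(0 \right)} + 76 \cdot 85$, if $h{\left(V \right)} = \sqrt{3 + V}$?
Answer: $6460 + \sqrt{3} \approx 6461.7$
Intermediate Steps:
$h{\left(0 \right)} + 76 \cdot 85 = \sqrt{3 + 0} + 76 \cdot 85 = \sqrt{3} + 6460 = 6460 + \sqrt{3}$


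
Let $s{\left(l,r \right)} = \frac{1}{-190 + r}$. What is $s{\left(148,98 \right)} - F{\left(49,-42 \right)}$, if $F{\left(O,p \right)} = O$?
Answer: $- \frac{4509}{92} \approx -49.011$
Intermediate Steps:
$s{\left(148,98 \right)} - F{\left(49,-42 \right)} = \frac{1}{-190 + 98} - 49 = \frac{1}{-92} - 49 = - \frac{1}{92} - 49 = - \frac{4509}{92}$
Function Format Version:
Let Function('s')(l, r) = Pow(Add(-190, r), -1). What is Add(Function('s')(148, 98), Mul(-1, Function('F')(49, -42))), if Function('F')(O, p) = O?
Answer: Rational(-4509, 92) ≈ -49.011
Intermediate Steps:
Add(Function('s')(148, 98), Mul(-1, Function('F')(49, -42))) = Add(Pow(Add(-190, 98), -1), Mul(-1, 49)) = Add(Pow(-92, -1), -49) = Add(Rational(-1, 92), -49) = Rational(-4509, 92)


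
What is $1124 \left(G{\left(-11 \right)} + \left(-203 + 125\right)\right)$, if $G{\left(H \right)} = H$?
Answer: $-100036$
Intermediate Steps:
$1124 \left(G{\left(-11 \right)} + \left(-203 + 125\right)\right) = 1124 \left(-11 + \left(-203 + 125\right)\right) = 1124 \left(-11 - 78\right) = 1124 \left(-89\right) = -100036$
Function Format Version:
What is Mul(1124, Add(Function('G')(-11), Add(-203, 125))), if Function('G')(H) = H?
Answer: -100036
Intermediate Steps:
Mul(1124, Add(Function('G')(-11), Add(-203, 125))) = Mul(1124, Add(-11, Add(-203, 125))) = Mul(1124, Add(-11, -78)) = Mul(1124, -89) = -100036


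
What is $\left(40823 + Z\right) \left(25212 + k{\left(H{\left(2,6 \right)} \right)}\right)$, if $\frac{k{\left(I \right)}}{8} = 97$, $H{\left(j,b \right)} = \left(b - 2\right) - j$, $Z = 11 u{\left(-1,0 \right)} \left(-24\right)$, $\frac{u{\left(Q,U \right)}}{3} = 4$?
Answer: $978578140$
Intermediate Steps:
$u{\left(Q,U \right)} = 12$ ($u{\left(Q,U \right)} = 3 \cdot 4 = 12$)
$Z = -3168$ ($Z = 11 \cdot 12 \left(-24\right) = 132 \left(-24\right) = -3168$)
$H{\left(j,b \right)} = -2 + b - j$ ($H{\left(j,b \right)} = \left(-2 + b\right) - j = -2 + b - j$)
$k{\left(I \right)} = 776$ ($k{\left(I \right)} = 8 \cdot 97 = 776$)
$\left(40823 + Z\right) \left(25212 + k{\left(H{\left(2,6 \right)} \right)}\right) = \left(40823 - 3168\right) \left(25212 + 776\right) = 37655 \cdot 25988 = 978578140$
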